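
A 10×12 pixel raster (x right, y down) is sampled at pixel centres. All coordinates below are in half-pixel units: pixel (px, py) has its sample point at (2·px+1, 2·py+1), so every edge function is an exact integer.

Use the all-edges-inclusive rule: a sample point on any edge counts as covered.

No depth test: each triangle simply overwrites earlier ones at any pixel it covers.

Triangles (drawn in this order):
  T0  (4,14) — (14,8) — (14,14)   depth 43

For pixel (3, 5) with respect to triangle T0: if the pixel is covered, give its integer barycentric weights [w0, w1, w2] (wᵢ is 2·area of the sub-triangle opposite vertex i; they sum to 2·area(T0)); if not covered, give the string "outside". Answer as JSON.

T0:
  2·area = 60
  edge (4, 14)→(14, 8): d=(10,-6) inclusive
  edge (14, 8)→(14, 14): d=(0,6) inclusive
  edge (14, 14)→(4, 14): d=(-10,0) inclusive
    (9,2)@(19, 5): e=[0,-30,90] → .  [on edge]
    (6,4)@(13, 9): e=[4,6,50] → X
    (7,4)@(15, 9): e=[16,-6,50] → .
    (4,5)@(9, 11): e=[0,30,30] → X  [on edge]
    (5,5)@(11, 11): e=[12,18,30] → X
    (7,5)@(15, 11): e=[36,-6,30] → .
    (3,6)@(7, 13): e=[8,42,10] → X
    (7,6)@(15, 13): e=[56,-6,10] → .
    (3,7)@(7, 15): e=[28,42,-10] → .
    (4,7)@(9, 15): e=[40,30,-10] → .
    (5,7)@(11, 15): e=[52,18,-10] → .
    (6,7)@(13, 15): e=[64,6,-10] → .
  covered (8 px):
    . . . . . . . . . .
    . . . . . . . . . .
    . . . . . . . . . .
    . . . . . . . . . .
    . . . . . . X . . .
    . . . . X X X . . .
    . . . X X X X . . .
    . . . . . . . . . .
    . . . . . . . . . .
    . . . . . . . . . .
    . . . . . . . . . .
    . . . . . . . . . .

Final: "outside"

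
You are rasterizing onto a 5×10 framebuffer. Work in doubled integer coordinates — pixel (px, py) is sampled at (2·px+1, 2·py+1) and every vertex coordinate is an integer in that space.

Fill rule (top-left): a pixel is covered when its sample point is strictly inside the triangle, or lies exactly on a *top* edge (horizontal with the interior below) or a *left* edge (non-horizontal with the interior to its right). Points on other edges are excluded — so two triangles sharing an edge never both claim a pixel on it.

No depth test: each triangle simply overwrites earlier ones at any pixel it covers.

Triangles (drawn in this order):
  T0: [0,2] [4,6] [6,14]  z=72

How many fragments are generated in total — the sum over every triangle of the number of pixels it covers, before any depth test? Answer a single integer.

T0:
  2·area = 24
  edge (0, 2)→(4, 6): d=(4,4) right/bottom  bias=-1
  edge (4, 6)→(6, 14): d=(2,8) right/bottom  bias=-1
  edge (6, 14)→(0, 2): d=(-6,-12) top-left  bias=+0
    (0,1)@(1, 3): e=[0,18,6] → ·  [on edge]
    (1,2)@(3, 5): e=[0,6,18] → ·  [on edge]
    (1,3)@(3, 7): e=[8,10,6] → #
    (2,3)@(5, 7): e=[0,-6,30] → ·  [on edge]
    (1,4)@(3, 9): e=[16,14,-6] → ·
    (3,4)@(7, 9): e=[0,-18,42] → ·  [on edge]
    (2,5)@(5, 11): e=[16,2,6] → #
    (3,5)@(7, 11): e=[8,-14,30] → ·
    (4,5)@(9, 11): e=[0,-30,54] → ·  [on edge]
    (2,6)@(5, 13): e=[24,6,-6] → ·
  covered (2 px):
    · · · · ·
    · · · · ·
    · · · · ·
    · # · · ·
    · · · · ·
    · · # · ·
    · · · · ·
    · · · · ·
    · · · · ·
    · · · · ·

Answer: 2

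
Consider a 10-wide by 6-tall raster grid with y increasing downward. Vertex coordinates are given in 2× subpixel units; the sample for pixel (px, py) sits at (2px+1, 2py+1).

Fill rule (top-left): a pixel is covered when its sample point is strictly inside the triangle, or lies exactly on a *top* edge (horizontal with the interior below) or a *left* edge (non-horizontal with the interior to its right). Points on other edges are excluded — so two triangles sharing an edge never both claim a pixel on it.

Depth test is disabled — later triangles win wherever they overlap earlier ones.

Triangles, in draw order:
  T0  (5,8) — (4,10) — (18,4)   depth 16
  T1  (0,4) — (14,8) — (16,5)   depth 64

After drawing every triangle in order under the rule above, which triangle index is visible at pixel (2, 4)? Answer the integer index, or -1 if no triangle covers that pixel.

T0:
  2·area = 22  (B↔C swapped to make it positive)
  edge (5, 8)→(18, 4): d=(13,-4) top-left  bias=+0
  edge (18, 4)→(4, 10): d=(-14,6) right/bottom  bias=-1
  edge (4, 10)→(5, 8): d=(1,-2) top-left  bias=+0
    (7,2)@(15, 5): e=[1,4,17] → #
    (8,2)@(17, 5): e=[9,-8,21] → ·
    (4,3)@(9, 7): e=[3,12,7] → #
    (5,3)@(11, 7): e=[11,0,11] → ·  [on edge]
    (7,3)@(15, 7): e=[27,-24,19] → ·
    (2,4)@(5, 9): e=[13,8,1] → #
    (3,4)@(7, 9): e=[21,-4,5] → ·
    (4,4)@(9, 9): e=[29,-16,9] → ·
    (2,5)@(5, 11): e=[39,-20,3] → ·
  covered (3 px):
    · · · · · · · · · ·
    · · · · · · · · · ·
    · · · · · · · # · ·
    · · · · # · · · · ·
    · · # · · · · · · ·
    · · · · · · · · · ·
T1:
  2·area = 50  (B↔C swapped to make it positive)
  edge (0, 4)→(16, 5): d=(16,1) right/bottom  bias=-1
  edge (16, 5)→(14, 8): d=(-2,3) right/bottom  bias=-1
  edge (14, 8)→(0, 4): d=(-14,-4) top-left  bias=+0
    (2,2)@(5, 5): e=[11,33,6] → #
    (3,2)@(7, 5): e=[9,27,14] → #
    (4,2)@(9, 5): e=[7,21,22] → #
    (5,2)@(11, 5): e=[5,15,30] → #
    (6,2)@(13, 5): e=[3,9,38] → #
    (7,2)@(15, 5): e=[1,3,46] → #
    (8,2)@(17, 5): e=[-1,-3,54] → ·
    (2,3)@(5, 7): e=[43,29,-22] → ·
    (3,3)@(7, 7): e=[41,23,-14] → ·
    (4,3)@(9, 7): e=[39,17,-6] → ·
    (5,3)@(11, 7): e=[37,11,2] → #
    (7,3)@(15, 7): e=[33,-1,18] → ·
  covered (8 px):
    · · · · · · · · · ·
    · · · · · · · · · ·
    · · # # # # # # · ·
    · · · · · # # · · ·
    · · · · · · · · · ·
    · · · · · · · · · ·

Z-buffer (winner per pixel, '.' = empty):
  . . . . . . . . . .
  . . . . . . . . . .
  . . 1 1 1 1 1 1 . .
  . . . . 0 1 1 . . .
  . . 0 . . . . . . .
  . . . . . . . . . .

Final: 0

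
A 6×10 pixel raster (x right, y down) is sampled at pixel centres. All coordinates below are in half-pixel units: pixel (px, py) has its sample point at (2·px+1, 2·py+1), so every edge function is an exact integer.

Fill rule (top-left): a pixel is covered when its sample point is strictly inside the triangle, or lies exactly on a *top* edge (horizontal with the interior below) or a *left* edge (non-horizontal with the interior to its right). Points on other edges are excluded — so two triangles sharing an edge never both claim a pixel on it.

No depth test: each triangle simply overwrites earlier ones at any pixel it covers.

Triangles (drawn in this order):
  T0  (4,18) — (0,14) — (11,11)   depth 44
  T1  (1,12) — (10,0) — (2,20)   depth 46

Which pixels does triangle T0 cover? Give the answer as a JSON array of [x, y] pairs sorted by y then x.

T0:
  2·area = 56
  edge (4, 18)→(0, 14): d=(-4,-4) top-left  bias=+0
  edge (0, 14)→(11, 11): d=(11,-3) top-left  bias=+0
  edge (11, 11)→(4, 18): d=(-7,7) right/bottom  bias=-1
    (5,5)@(11, 11): e=[56,0,0] → ·  [on edge]
    (2,6)@(5, 13): e=[24,4,28] → █
    (3,6)@(7, 13): e=[32,10,14] → █
    (4,6)@(9, 13): e=[40,16,0] → ·  [on edge]
    (0,7)@(1, 15): e=[0,14,42] → █  [on edge]
    (1,7)@(3, 15): e=[8,20,28] → █
    (3,7)@(7, 15): e=[24,32,0] → ·  [on edge]
    (0,8)@(1, 17): e=[-8,36,28] → ·
    (1,8)@(3, 17): e=[0,42,14] → █  [on edge]
    (2,8)@(5, 17): e=[8,48,0] → ·  [on edge]
    (1,9)@(3, 19): e=[-8,64,0] → ·  [on edge]
    (2,9)@(5, 19): e=[0,70,-14] → ·  [on edge]
  covered (6 px):
    · · · · · ·
    · · · · · ·
    · · · · · ·
    · · · · · ·
    · · · · · ·
    · · · · · ·
    · · █ █ · ·
    █ █ █ · · ·
    · █ · · · ·
    · · · · · ·
T1:
  2·area = 84
  edge (1, 12)→(10, 0): d=(9,-12) top-left  bias=+0
  edge (10, 0)→(2, 20): d=(-8,20) right/bottom  bias=-1
  edge (2, 20)→(1, 12): d=(-1,-8) top-left  bias=+0
    (3,2)@(7, 5): e=[9,20,55] → █
    (4,2)@(9, 5): e=[33,-20,71] → ·
    (2,3)@(5, 7): e=[3,44,37] → █
    (4,3)@(9, 7): e=[51,-36,69] → ·
    (2,4)@(5, 9): e=[21,28,35] → █
    (3,4)@(7, 9): e=[45,-12,51] → ·
    (1,5)@(3, 11): e=[15,52,17] → █
    (3,5)@(7, 11): e=[63,-28,49] → ·
    (1,6)@(3, 13): e=[33,36,15] → █
    (2,6)@(5, 13): e=[57,-4,31] → ·
    (1,7)@(3, 15): e=[51,20,13] → █
    (2,7)@(5, 15): e=[75,-20,29] → ·
  covered (9 px):
    · · · · · ·
    · · · · · ·
    · · · █ · ·
    · · █ █ · ·
    · · █ · · ·
    · █ █ · · ·
    · █ · · · ·
    · █ · · · ·
    · █ · · · ·
    · · · · · ·

Final: [[2,6],[3,6],[0,7],[1,7],[2,7],[1,8]]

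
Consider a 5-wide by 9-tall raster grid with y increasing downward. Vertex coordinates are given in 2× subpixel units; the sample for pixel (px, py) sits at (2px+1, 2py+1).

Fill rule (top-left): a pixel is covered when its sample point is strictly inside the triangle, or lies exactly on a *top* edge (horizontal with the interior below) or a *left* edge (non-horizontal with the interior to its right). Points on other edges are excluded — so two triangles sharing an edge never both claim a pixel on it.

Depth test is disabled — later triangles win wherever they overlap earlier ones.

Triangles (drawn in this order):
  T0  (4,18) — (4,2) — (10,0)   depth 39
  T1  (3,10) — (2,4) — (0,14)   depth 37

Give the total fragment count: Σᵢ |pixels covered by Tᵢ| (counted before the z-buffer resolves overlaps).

T0:
  2·area = 96
  edge (4, 18)→(4, 2): d=(0,-16) top-left  bias=+0
  edge (4, 2)→(10, 0): d=(6,-2) top-left  bias=+0
  edge (10, 0)→(4, 18): d=(-6,18) right/bottom  bias=-1
    (3,0)@(7, 1): e=[48,0,48] → #  [on edge]
    (4,0)@(9, 1): e=[80,4,12] → #
    (0,1)@(1, 3): e=[-48,0,144] → ·  [on edge]
    (2,1)@(5, 3): e=[16,8,72] → #
    (4,1)@(9, 3): e=[80,16,0] → ·  [on edge]
    (2,2)@(5, 5): e=[16,20,60] → #
    (4,2)@(9, 5): e=[80,28,-12] → ·
    (2,3)@(5, 7): e=[16,32,48] → #
    (4,3)@(9, 7): e=[80,40,-24] → ·
    (2,4)@(5, 9): e=[16,44,36] → #
    (3,4)@(7, 9): e=[48,48,0] → ·  [on edge]
    (2,5)@(5, 11): e=[16,56,24] → #
    (2,7)@(5, 15): e=[16,80,0] → ·  [on edge]
  covered (11 px):
    · · · # #
    · · # # ·
    · · # # ·
    · · # # ·
    · · # · ·
    · · # · ·
    · · # · ·
    · · · · ·
    · · · · ·
T1:
  2·area = 22  (B↔C swapped to make it positive)
  edge (3, 10)→(0, 14): d=(-3,4) right/bottom  bias=-1
  edge (0, 14)→(2, 4): d=(2,-10) top-left  bias=+0
  edge (2, 4)→(3, 10): d=(1,6) right/bottom  bias=-1
    (0,4)@(1, 9): e=[11,0,11] → #  [on edge]
    (1,4)@(3, 9): e=[3,20,-1] → ·
    (0,5)@(1, 11): e=[5,4,13] → #
    (1,5)@(3, 11): e=[-3,24,1] → ·
    (0,6)@(1, 13): e=[-1,8,15] → ·
  covered (2 px):
    · · · · ·
    · · · · ·
    · · · · ·
    · · · · ·
    # · · · ·
    # · · · ·
    · · · · ·
    · · · · ·
    · · · · ·

Result: 13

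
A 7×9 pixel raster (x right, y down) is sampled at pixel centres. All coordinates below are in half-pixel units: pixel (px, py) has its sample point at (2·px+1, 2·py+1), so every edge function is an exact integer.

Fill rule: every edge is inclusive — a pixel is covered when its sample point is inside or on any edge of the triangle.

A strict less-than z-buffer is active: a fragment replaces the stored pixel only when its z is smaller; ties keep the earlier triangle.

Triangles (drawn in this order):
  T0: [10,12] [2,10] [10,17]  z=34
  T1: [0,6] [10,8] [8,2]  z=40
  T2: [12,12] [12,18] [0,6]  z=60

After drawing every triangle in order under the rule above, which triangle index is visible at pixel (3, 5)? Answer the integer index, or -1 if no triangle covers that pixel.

T0:
  2·area = 40  (B↔C swapped to make it positive)
  edge (10, 12)→(10, 17): d=(0,5) inclusive
  edge (10, 17)→(2, 10): d=(-8,-7) inclusive
  edge (2, 10)→(10, 12): d=(8,2) inclusive
    (2,5)@(5, 11): e=[25,13,2] → #
    (3,5)@(7, 11): e=[15,27,-2] → ·
    (2,6)@(5, 13): e=[25,-3,18] → ·
    (3,6)@(7, 13): e=[15,11,14] → #
    (4,6)@(9, 13): e=[5,25,10] → #
    (5,6)@(11, 13): e=[-5,39,6] → ·
    (3,7)@(7, 15): e=[15,-5,30] → ·
    (4,7)@(9, 15): e=[5,9,26] → #
    (5,7)@(11, 15): e=[-5,23,22] → ·
    (4,8)@(9, 17): e=[5,-7,42] → ·
  covered (4 px):
    · · · · · · ·
    · · · · · · ·
    · · · · · · ·
    · · · · · · ·
    · · · · · · ·
    · · # · · · ·
    · · · # # · ·
    · · · · # · ·
    · · · · · · ·
T1:
  2·area = 56  (B↔C swapped to make it positive)
  edge (0, 6)→(8, 2): d=(8,-4) inclusive
  edge (8, 2)→(10, 8): d=(2,6) inclusive
  edge (10, 8)→(0, 6): d=(-10,-2) inclusive
    (3,1)@(7, 3): e=[4,8,44] → #
    (4,1)@(9, 3): e=[12,-4,48] → ·
    (1,2)@(3, 5): e=[4,36,16] → #
    (2,2)@(5, 5): e=[12,24,20] → #
    (4,2)@(9, 5): e=[28,0,28] → #  [on edge]
    (5,2)@(11, 5): e=[36,-12,32] → ·
    (1,3)@(3, 7): e=[20,40,-4] → ·
    (2,3)@(5, 7): e=[28,28,0] → #  [on edge]
    (5,3)@(11, 7): e=[52,-8,12] → ·
    (2,4)@(5, 9): e=[44,32,-20] → ·
    (3,4)@(7, 9): e=[52,20,-16] → ·
    (4,4)@(9, 9): e=[60,8,-12] → ·
    (5,5)@(11, 11): e=[84,0,-28] → ·  [on edge]
    (6,8)@(13, 17): e=[140,0,-84] → ·  [on edge]
  covered (8 px):
    · · · · · · ·
    · · · # · · ·
    · # # # # · ·
    · · # # # · ·
    · · · · · · ·
    · · · · · · ·
    · · · · · · ·
    · · · · · · ·
    · · · · · · ·
T2:
  2·area = 72
  edge (12, 12)→(12, 18): d=(0,6) inclusive
  edge (12, 18)→(0, 6): d=(-12,-12) inclusive
  edge (0, 6)→(12, 12): d=(12,6) inclusive
    (0,3)@(1, 7): e=[66,0,6] → #  [on edge]
    (1,3)@(3, 7): e=[54,24,-6] → ·
    (0,4)@(1, 9): e=[66,-24,30] → ·
    (1,4)@(3, 9): e=[54,0,18] → #  [on edge]
    (2,4)@(5, 9): e=[42,24,6] → #
    (3,4)@(7, 9): e=[30,48,-6] → ·
    (1,5)@(3, 11): e=[54,-24,42] → ·
    (2,5)@(5, 11): e=[42,0,30] → #  [on edge]
    (3,5)@(7, 11): e=[30,24,18] → #
    (4,5)@(9, 11): e=[18,48,6] → #
    (5,5)@(11, 11): e=[6,72,-6] → ·
    (2,6)@(5, 13): e=[42,-24,54] → ·
    (3,6)@(7, 13): e=[30,0,42] → #  [on edge]
    (4,7)@(9, 15): e=[18,0,54] → #  [on edge]
    (5,8)@(11, 17): e=[6,0,66] → #  [on edge]
  covered (12 px):
    · · · · · · ·
    · · · · · · ·
    · · · · · · ·
    # · · · · · ·
    · # # · · · ·
    · · # # # · ·
    · · · # # # ·
    · · · · # # ·
    · · · · · # ·

Z-buffer (winner per pixel, '.' = empty):
  . . . . . . .
  . . . 1 . . .
  . 1 1 1 1 . .
  2 . 1 1 1 . .
  . 2 2 . . . .
  . . 0 2 2 . .
  . . . 0 0 2 .
  . . . . 0 2 .
  . . . . . 2 .

Answer: 2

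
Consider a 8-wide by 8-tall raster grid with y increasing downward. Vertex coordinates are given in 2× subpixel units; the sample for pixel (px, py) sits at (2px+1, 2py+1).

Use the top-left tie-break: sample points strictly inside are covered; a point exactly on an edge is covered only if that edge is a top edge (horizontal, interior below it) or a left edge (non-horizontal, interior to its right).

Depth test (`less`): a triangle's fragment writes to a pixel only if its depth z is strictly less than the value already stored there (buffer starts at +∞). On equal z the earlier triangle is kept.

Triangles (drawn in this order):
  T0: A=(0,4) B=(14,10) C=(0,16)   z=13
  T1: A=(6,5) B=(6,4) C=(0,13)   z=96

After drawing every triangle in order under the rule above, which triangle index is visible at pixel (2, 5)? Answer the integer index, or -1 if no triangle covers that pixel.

T0:
  2·area = 168
  edge (0, 4)→(14, 10): d=(14,6) right/bottom  bias=-1
  edge (14, 10)→(0, 16): d=(-14,6) right/bottom  bias=-1
  edge (0, 16)→(0, 4): d=(0,-12) top-left  bias=+0
    (0,2)@(1, 5): e=[8,148,12] → █
    (1,2)@(3, 5): e=[-4,136,36] → ·
    (0,3)@(1, 7): e=[36,120,12] → █
    (1,3)@(3, 7): e=[24,108,36] → █
    (2,3)@(5, 7): e=[12,96,60] → █
    (3,3)@(7, 7): e=[0,84,84] → ·  [on edge]
    (0,4)@(1, 9): e=[64,92,12] → █
    (3,4)@(7, 9): e=[28,56,84] → █
    (4,4)@(9, 9): e=[16,44,108] → █
    (5,4)@(11, 9): e=[4,32,132] → █
    (6,4)@(13, 9): e=[-8,20,156] → ·
    (0,5)@(1, 11): e=[92,64,12] → █
    (3,6)@(7, 13): e=[84,0,84] → ·  [on edge]
  covered (20 px):
    · · · · · · · ·
    · · · · · · · ·
    █ · · · · · · ·
    █ █ █ · · · · ·
    █ █ █ █ █ █ · ·
    █ █ █ █ █ █ · ·
    █ █ █ · · · · ·
    █ · · · · · · ·
T1:
  2·area = 6  (B↔C swapped to make it positive)
  edge (6, 5)→(0, 13): d=(-6,8) right/bottom  bias=-1
  edge (0, 13)→(6, 4): d=(6,-9) top-left  bias=+0
  edge (6, 4)→(6, 5): d=(0,1) right/bottom  bias=-1
    (4,0)@(9, 1): e=[0,9,-3] → ·  [on edge]
    (1,4)@(3, 9): e=[0,3,3] → ·  [on edge]
  covered (0 px):
    · · · · · · · ·
    · · · · · · · ·
    · · · · · · · ·
    · · · · · · · ·
    · · · · · · · ·
    · · · · · · · ·
    · · · · · · · ·
    · · · · · · · ·

Z-buffer (winner per pixel, '.' = empty):
  . . . . . . . .
  . . . . . . . .
  0 . . . . . . .
  0 0 0 . . . . .
  0 0 0 0 0 0 . .
  0 0 0 0 0 0 . .
  0 0 0 . . . . .
  0 . . . . . . .

Final: 0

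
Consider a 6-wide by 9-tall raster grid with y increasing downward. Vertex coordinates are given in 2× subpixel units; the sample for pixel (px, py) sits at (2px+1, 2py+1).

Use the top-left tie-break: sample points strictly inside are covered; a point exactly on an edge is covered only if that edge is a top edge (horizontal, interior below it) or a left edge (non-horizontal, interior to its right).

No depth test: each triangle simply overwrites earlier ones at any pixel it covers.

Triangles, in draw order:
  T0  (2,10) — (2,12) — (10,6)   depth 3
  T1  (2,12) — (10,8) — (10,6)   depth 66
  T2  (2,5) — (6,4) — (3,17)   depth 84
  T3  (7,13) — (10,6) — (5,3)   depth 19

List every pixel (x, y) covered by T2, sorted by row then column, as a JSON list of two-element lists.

T0:
  2·area = 16  (B↔C swapped to make it positive)
  edge (2, 10)→(10, 6): d=(8,-4) top-left  bias=+0
  edge (10, 6)→(2, 12): d=(-8,6) right/bottom  bias=-1
  edge (2, 12)→(2, 10): d=(0,-2) top-left  bias=+0
    (2,4)@(5, 9): e=[4,6,6] → X
    (3,4)@(7, 9): e=[12,-6,10] → .
    (1,5)@(3, 11): e=[12,2,2] → X
    (2,5)@(5, 11): e=[20,-10,6] → .
    (1,6)@(3, 13): e=[28,-14,2] → .
  covered (2 px):
    . . . . . .
    . . . . . .
    . . . . . .
    . . . . . .
    . . X . . .
    . X . . . .
    . . . . . .
    . . . . . .
    . . . . . .
T1:
  2·area = 16  (B↔C swapped to make it positive)
  edge (2, 12)→(10, 6): d=(8,-6) top-left  bias=+0
  edge (10, 6)→(10, 8): d=(0,2) right/bottom  bias=-1
  edge (10, 8)→(2, 12): d=(-8,4) right/bottom  bias=-1
    (4,3)@(9, 7): e=[2,2,12] → X
    (5,3)@(11, 7): e=[14,-2,4] → .
    (3,4)@(7, 9): e=[6,6,4] → X
    (4,4)@(9, 9): e=[18,2,-4] → .
    (3,5)@(7, 11): e=[22,6,-12] → .
  covered (2 px):
    . . . . . .
    . . . . . .
    . . . . . .
    . . . . X .
    . . . X . .
    . . . . . .
    . . . . . .
    . . . . . .
    . . . . . .
T2:
  2·area = 49
  edge (2, 5)→(6, 4): d=(4,-1) top-left  bias=+0
  edge (6, 4)→(3, 17): d=(-3,13) right/bottom  bias=-1
  edge (3, 17)→(2, 5): d=(-1,-12) top-left  bias=+0
    (1,2)@(3, 5): e=[1,36,12] → X
    (2,2)@(5, 5): e=[3,10,36] → X
    (3,2)@(7, 5): e=[5,-16,60] → .
    (1,3)@(3, 7): e=[9,30,10] → X
    (3,3)@(7, 7): e=[13,-22,58] → .
    (1,4)@(3, 9): e=[17,24,8] → X
    (2,4)@(5, 9): e=[19,-2,32] → .
    (1,5)@(3, 11): e=[25,18,6] → X
    (2,5)@(5, 11): e=[27,-8,30] → .
    (1,6)@(3, 13): e=[33,12,4] → X
    (2,6)@(5, 13): e=[35,-14,28] → .
    (1,7)@(3, 15): e=[41,6,2] → X
    (1,8)@(3, 17): e=[49,0,0] → .  [on edge]
  covered (8 px):
    . . . . . .
    . . . . . .
    . X X . . .
    . X X . . .
    . X . . . .
    . X . . . .
    . X . . . .
    . X . . . .
    . . . . . .
T3:
  2·area = 44  (B↔C swapped to make it positive)
  edge (7, 13)→(5, 3): d=(-2,-10) top-left  bias=+0
  edge (5, 3)→(10, 6): d=(5,3) right/bottom  bias=-1
  edge (10, 6)→(7, 13): d=(-3,7) right/bottom  bias=-1
    (2,1)@(5, 3): e=[0,0,44] → .  [on edge]
    (3,2)@(7, 5): e=[16,4,24] → X
    (4,2)@(9, 5): e=[36,-2,10] → .
    (3,3)@(7, 7): e=[12,14,18] → X
    (4,3)@(9, 7): e=[32,8,4] → X
    (5,3)@(11, 7): e=[52,2,-10] → .
    (3,4)@(7, 9): e=[8,24,12] → X
    (4,4)@(9, 9): e=[28,18,-2] → .
    (3,5)@(7, 11): e=[4,34,6] → X
    (4,5)@(9, 11): e=[24,28,-8] → .
    (3,6)@(7, 13): e=[0,44,0] → .  [on edge]
  covered (5 px):
    . . . . . .
    . . . . . .
    . . . X . .
    . . . X X .
    . . . X . .
    . . . X . .
    . . . . . .
    . . . . . .
    . . . . . .

Final: [[1,2],[2,2],[1,3],[2,3],[1,4],[1,5],[1,6],[1,7]]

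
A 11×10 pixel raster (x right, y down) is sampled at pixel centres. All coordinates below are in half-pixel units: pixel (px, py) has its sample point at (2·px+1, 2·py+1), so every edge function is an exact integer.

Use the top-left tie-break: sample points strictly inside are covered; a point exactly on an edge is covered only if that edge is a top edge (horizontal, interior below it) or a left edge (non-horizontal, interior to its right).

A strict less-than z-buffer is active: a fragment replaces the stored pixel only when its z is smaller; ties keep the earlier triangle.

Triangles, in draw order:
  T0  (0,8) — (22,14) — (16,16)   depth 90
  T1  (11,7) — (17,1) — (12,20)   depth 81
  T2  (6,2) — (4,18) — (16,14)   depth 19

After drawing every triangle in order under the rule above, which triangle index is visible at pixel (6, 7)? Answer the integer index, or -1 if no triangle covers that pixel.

T0:
  2·area = 80
  edge (0, 8)→(22, 14): d=(22,6) right/bottom  bias=-1
  edge (22, 14)→(16, 16): d=(-6,2) right/bottom  bias=-1
  edge (16, 16)→(0, 8): d=(-16,-8) top-left  bias=+0
    (1,4)@(3, 9): e=[4,68,8] → X
    (2,4)@(5, 9): e=[-8,64,24] → .
    (1,5)@(3, 11): e=[48,56,-24] → .
    (3,5)@(7, 11): e=[24,48,8] → X
    (4,5)@(9, 11): e=[12,44,24] → X
    (5,5)@(11, 11): e=[0,40,40] → .  [on edge]
    (3,6)@(7, 13): e=[68,36,-24] → .
    (4,6)@(9, 13): e=[56,32,-8] → .
    (5,6)@(11, 13): e=[44,28,8] → X
    (6,6)@(13, 13): e=[32,24,24] → X
    (7,6)@(15, 13): e=[20,20,40] → X
    (8,6)@(17, 13): e=[8,16,56] → X
    (9,7)@(19, 15): e=[40,0,40] → .  [on edge]
    (6,8)@(13, 17): e=[120,0,-40] → .  [on edge]
    (3,9)@(7, 19): e=[200,0,-120] → .  [on edge]
  covered (9 px):
    . . . . . . . . . . .
    . . . . . . . . . . .
    . . . . . . . . . . .
    . . . . . . . . . . .
    . X . . . . . . . . .
    . . . X X . . . . . .
    . . . . . X X X X . .
    . . . . . . . X X . .
    . . . . . . . . . . .
    . . . . . . . . . . .
T1:
  2·area = 84
  edge (11, 7)→(17, 1): d=(6,-6) top-left  bias=+0
  edge (17, 1)→(12, 20): d=(-5,19) right/bottom  bias=-1
  edge (12, 20)→(11, 7): d=(-1,-13) top-left  bias=+0
    (8,0)@(17, 1): e=[0,0,84] → .  [on edge]
    (7,1)@(15, 3): e=[0,28,56] → X  [on edge]
    (8,1)@(17, 3): e=[12,-10,82] → .
    (6,2)@(13, 5): e=[0,56,28] → X  [on edge]
    (8,2)@(17, 5): e=[24,-20,80] → .
    (5,3)@(11, 7): e=[0,84,0] → X  [on edge]
    (8,3)@(17, 7): e=[36,-30,78] → .
    (4,4)@(9, 9): e=[0,112,-28] → .  [on edge]
    (5,4)@(11, 9): e=[12,74,-2] → .
    (6,4)@(13, 9): e=[24,36,24] → X
    (7,4)@(15, 9): e=[36,-2,50] → .
    (3,5)@(7, 11): e=[0,140,-56] → .  [on edge]
    (2,6)@(5, 13): e=[0,168,-84] → .  [on edge]
    (1,7)@(3, 15): e=[0,196,-112] → .  [on edge]
    (0,8)@(1, 17): e=[0,224,-140] → .  [on edge]
  covered (10 px):
    . . . . . . . . . . .
    . . . . . . . X . . .
    . . . . . . X X . . .
    . . . . . X X X . . .
    . . . . . . X . . . .
    . . . . . . X . . . .
    . . . . . . X . . . .
    . . . . . . X . . . .
    . . . . . . . . . . .
    . . . . . . . . . . .
T2:
  2·area = 184  (B↔C swapped to make it positive)
  edge (6, 2)→(16, 14): d=(10,12) right/bottom  bias=-1
  edge (16, 14)→(4, 18): d=(-12,4) right/bottom  bias=-1
  edge (4, 18)→(6, 2): d=(2,-16) top-left  bias=+0
    (3,2)@(7, 5): e=[18,144,22] → X
    (4,2)@(9, 5): e=[-6,136,54] → .
    (3,3)@(7, 7): e=[38,120,26] → X
    (4,3)@(9, 7): e=[14,112,58] → X
    (5,3)@(11, 7): e=[-10,104,90] → .
    (3,4)@(7, 9): e=[58,96,30] → X
    (5,4)@(11, 9): e=[10,80,94] → X
    (6,4)@(13, 9): e=[-14,72,126] → .
    (2,5)@(5, 11): e=[102,80,2] → X
    (6,5)@(13, 11): e=[6,48,130] → X
    (7,5)@(15, 11): e=[-18,40,162] → .
    (2,6)@(5, 13): e=[122,56,6] → X
    (9,6)@(19, 13): e=[-46,0,230] → .  [on edge]
    (6,7)@(13, 15): e=[46,0,138] → .  [on edge]
    (3,8)@(7, 17): e=[138,0,46] → .  [on edge]
    (0,9)@(1, 19): e=[230,0,-46] → .  [on edge]
  covered (22 px):
    . . . . . . . . . . .
    . . . . . . . . . . .
    . . . X . . . . . . .
    . . . X X . . . . . .
    . . . X X X . . . . .
    . . X X X X X . . . .
    . . X X X X X X . . .
    . . X X X X . . . . .
    . . X . . . . . . . .
    . . . . . . . . . . .

Z-buffer (winner per pixel, '.' = empty):
  . . . . . . . . . . .
  . . . . . . . 1 . . .
  . . . 2 . . 1 1 . . .
  . . . 2 2 1 1 1 . . .
  . 0 . 2 2 2 1 . . . .
  . . 2 2 2 2 2 . . . .
  . . 2 2 2 2 2 2 0 . .
  . . 2 2 2 2 1 0 0 . .
  . . 2 . . . . . . . .
  . . . . . . . . . . .

Answer: 1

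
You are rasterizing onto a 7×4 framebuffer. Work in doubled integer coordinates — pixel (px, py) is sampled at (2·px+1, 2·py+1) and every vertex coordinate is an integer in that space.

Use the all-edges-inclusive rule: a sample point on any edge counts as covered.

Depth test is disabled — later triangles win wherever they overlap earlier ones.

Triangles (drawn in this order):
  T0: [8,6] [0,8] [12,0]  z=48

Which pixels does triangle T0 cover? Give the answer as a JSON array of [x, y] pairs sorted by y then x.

T0:
  2·area = 40
  edge (8, 6)→(0, 8): d=(-8,2) inclusive
  edge (0, 8)→(12, 0): d=(12,-8) inclusive
  edge (12, 0)→(8, 6): d=(-4,6) inclusive
    (5,0)@(11, 1): e=[34,4,2] → X
    (6,0)@(13, 1): e=[30,20,-10] → .
    (4,1)@(9, 3): e=[22,12,6] → X
    (5,1)@(11, 3): e=[18,28,-6] → .
    (2,2)@(5, 5): e=[14,4,22] → X
    (3,2)@(7, 5): e=[10,20,10] → X
    (4,2)@(9, 5): e=[6,36,-2] → .
    (1,3)@(3, 7): e=[2,12,26] → X
    (2,3)@(5, 7): e=[-2,28,14] → .
    (3,3)@(7, 7): e=[-6,44,2] → .
  covered (5 px):
    . . . . . X .
    . . . . X . .
    . . X X . . .
    . X . . . . .

Final: [[5,0],[4,1],[2,2],[3,2],[1,3]]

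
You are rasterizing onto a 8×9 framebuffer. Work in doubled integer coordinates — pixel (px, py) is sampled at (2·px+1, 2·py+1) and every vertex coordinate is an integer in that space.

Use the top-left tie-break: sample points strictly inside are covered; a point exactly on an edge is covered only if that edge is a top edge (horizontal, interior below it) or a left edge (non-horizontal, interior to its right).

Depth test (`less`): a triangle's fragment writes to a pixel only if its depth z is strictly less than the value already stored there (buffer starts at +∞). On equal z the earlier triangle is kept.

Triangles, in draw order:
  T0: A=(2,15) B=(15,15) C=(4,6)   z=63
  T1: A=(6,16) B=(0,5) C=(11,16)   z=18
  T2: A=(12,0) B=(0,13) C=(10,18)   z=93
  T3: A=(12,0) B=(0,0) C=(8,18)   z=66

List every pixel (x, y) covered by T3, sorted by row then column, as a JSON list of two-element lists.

T0:
  2·area = 117  (B↔C swapped to make it positive)
  edge (2, 15)→(4, 6): d=(2,-9) top-left  bias=+0
  edge (4, 6)→(15, 15): d=(11,9) right/bottom  bias=-1
  edge (15, 15)→(2, 15): d=(-13,0) right/bottom  bias=-1
    (2,3)@(5, 7): e=[11,2,104] → X
    (3,3)@(7, 7): e=[29,-16,104] → .
    (2,4)@(5, 9): e=[15,24,78] → X
    (3,4)@(7, 9): e=[33,6,78] → X
    (4,4)@(9, 9): e=[51,-12,78] → .
    (1,5)@(3, 11): e=[1,64,52] → X
    (4,5)@(9, 11): e=[55,10,52] → X
    (5,5)@(11, 11): e=[73,-8,52] → .
    (1,6)@(3, 13): e=[5,86,26] → X
    (5,6)@(11, 13): e=[77,14,26] → X
    (6,6)@(13, 13): e=[95,-4,26] → .
    (0,7)@(1, 15): e=[-9,126,0] → .  [on edge]
    (1,7)@(3, 15): e=[9,108,0] → .  [on edge]
    (2,7)@(5, 15): e=[27,90,0] → .  [on edge]
    (3,7)@(7, 15): e=[45,72,0] → .  [on edge]
    (4,7)@(9, 15): e=[63,54,0] → .  [on edge]
    (5,7)@(11, 15): e=[81,36,0] → .  [on edge]
    (6,7)@(13, 15): e=[99,18,0] → .  [on edge]
    (7,7)@(15, 15): e=[117,0,0] → .  [on edge]
  covered (12 px):
    . . . . . . . .
    . . . . . . . .
    . . . . . . . .
    . . X . . . . .
    . . X X . . . .
    . X X X X . . .
    . X X X X X . .
    . . . . . . . .
    . . . . . . . .
T1:
  2·area = 55
  edge (6, 16)→(0, 5): d=(-6,-11) top-left  bias=+0
  edge (0, 5)→(11, 16): d=(11,11) right/bottom  bias=-1
  edge (11, 16)→(6, 16): d=(-5,0) right/bottom  bias=-1
    (1,4)@(3, 9): e=[9,11,35] → X
    (2,4)@(5, 9): e=[31,-11,35] → .
    (1,5)@(3, 11): e=[-3,33,25] → .
    (2,5)@(5, 11): e=[19,11,25] → X
    (3,5)@(7, 11): e=[41,-11,25] → .
    (2,6)@(5, 13): e=[7,33,15] → X
    (3,6)@(7, 13): e=[29,11,15] → X
    (4,6)@(9, 13): e=[51,-11,15] → .
    (2,7)@(5, 15): e=[-5,55,5] → .
    (3,7)@(7, 15): e=[17,33,5] → X
    (4,7)@(9, 15): e=[39,11,5] → X
    (5,7)@(11, 15): e=[61,-11,5] → .
  covered (6 px):
    . . . . . . . .
    . . . . . . . .
    . . . . . . . .
    . . . . . . . .
    . X . . . . . .
    . . X . . . . .
    . . X X . . . .
    . . . X X . . .
    . . . . . . . .
T2:
  2·area = 190  (B↔C swapped to make it positive)
  edge (12, 0)→(10, 18): d=(-2,18) right/bottom  bias=-1
  edge (10, 18)→(0, 13): d=(-10,-5) top-left  bias=+0
  edge (0, 13)→(12, 0): d=(12,-13) top-left  bias=+0
    (5,1)@(11, 3): e=[12,155,23] → X
    (6,1)@(13, 3): e=[-24,165,49] → .
    (4,2)@(9, 5): e=[44,125,21] → X
    (6,2)@(13, 5): e=[-28,145,73] → .
    (3,3)@(7, 7): e=[76,95,19] → X
    (6,3)@(13, 7): e=[-32,125,97] → .
    (2,4)@(5, 9): e=[108,65,17] → X
    (5,4)@(11, 9): e=[0,95,95] → .  [on edge]
    (1,5)@(3, 11): e=[140,35,15] → X
    (5,5)@(11, 11): e=[-4,75,119] → .
    (0,6)@(1, 13): e=[172,5,13] → X
    (5,6)@(11, 13): e=[-8,55,143] → .
  covered (22 px):
    . . . . . . . .
    . . . . . X . .
    . . . . X X . .
    . . . X X X . .
    . . X X X . . .
    . X X X X . . .
    X X X X X . . .
    . . X X X . . .
    . . . . X . . .
T3:
  2·area = 216  (B↔C swapped to make it positive)
  edge (12, 0)→(8, 18): d=(-4,18) right/bottom  bias=-1
  edge (8, 18)→(0, 0): d=(-8,-18) top-left  bias=+0
  edge (0, 0)→(12, 0): d=(12,0) top-left  bias=+0
    (0,0)@(1, 1): e=[194,10,12] → X
    (1,0)@(3, 1): e=[158,46,12] → X
    (2,0)@(5, 1): e=[122,82,12] → X
    (3,0)@(7, 1): e=[86,118,12] → X
    (4,0)@(9, 1): e=[50,154,12] → X
    (5,0)@(11, 1): e=[14,190,12] → X
    (6,0)@(13, 1): e=[-22,226,12] → .
    (0,1)@(1, 3): e=[186,-6,36] → .
    (1,1)@(3, 3): e=[150,30,36] → X
    (6,1)@(13, 3): e=[-30,210,36] → .
    (1,2)@(3, 5): e=[142,14,60] → X
    (5,2)@(11, 5): e=[-2,158,60] → .
  covered (27 px):
    X X X X X X . .
    . X X X X X . .
    . X X X X . . .
    . . X X X . . .
    . . X X X . . .
    . . X X X . . .
    . . . X X . . .
    . . . X . . . .
    . . . . . . . .

Final: [[0,0],[1,0],[2,0],[3,0],[4,0],[5,0],[1,1],[2,1],[3,1],[4,1],[5,1],[1,2],[2,2],[3,2],[4,2],[2,3],[3,3],[4,3],[2,4],[3,4],[4,4],[2,5],[3,5],[4,5],[3,6],[4,6],[3,7]]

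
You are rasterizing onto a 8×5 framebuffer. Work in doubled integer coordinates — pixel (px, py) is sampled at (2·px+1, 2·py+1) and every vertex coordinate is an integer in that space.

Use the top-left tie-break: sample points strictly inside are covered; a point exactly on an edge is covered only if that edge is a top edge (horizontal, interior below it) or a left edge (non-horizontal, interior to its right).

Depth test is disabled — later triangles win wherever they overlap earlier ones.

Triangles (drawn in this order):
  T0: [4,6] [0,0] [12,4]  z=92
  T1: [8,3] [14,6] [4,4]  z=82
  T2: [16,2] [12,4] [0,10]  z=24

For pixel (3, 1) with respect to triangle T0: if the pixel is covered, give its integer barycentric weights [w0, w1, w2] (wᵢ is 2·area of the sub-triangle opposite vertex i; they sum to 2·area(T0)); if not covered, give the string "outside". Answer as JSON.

T0:
  2·area = 56
  edge (4, 6)→(0, 0): d=(-4,-6) top-left  bias=+0
  edge (0, 0)→(12, 4): d=(12,4) right/bottom  bias=-1
  edge (12, 4)→(4, 6): d=(-8,2) right/bottom  bias=-1
    (0,0)@(1, 1): e=[2,8,46] → X
    (1,0)@(3, 1): e=[14,0,42] → .  [on edge]
    (0,1)@(1, 3): e=[-6,32,30] → .
    (1,1)@(3, 3): e=[6,24,26] → X
    (2,1)@(5, 3): e=[18,16,22] → X
    (3,1)@(7, 3): e=[30,8,18] → X
    (4,1)@(9, 3): e=[42,0,14] → .  [on edge]
    (1,2)@(3, 5): e=[-2,48,10] → .
    (2,2)@(5, 5): e=[10,40,6] → X
    (4,2)@(9, 5): e=[34,24,-2] → .
    (7,2)@(15, 5): e=[70,0,-14] → .  [on edge]
    (2,3)@(5, 7): e=[2,64,-10] → .
  covered (6 px):
    X . . . . . . .
    . X X X . . . .
    . . X X . . . .
    . . . . . . . .
    . . . . . . . .
T1:
  2·area = 18
  edge (8, 3)→(14, 6): d=(6,3) right/bottom  bias=-1
  edge (14, 6)→(4, 4): d=(-10,-2) top-left  bias=+0
  edge (4, 4)→(8, 3): d=(4,-1) top-left  bias=+0
    (4,2)@(9, 5): e=[9,0,9] → X  [on edge]
    (5,2)@(11, 5): e=[3,4,11] → X
    (6,2)@(13, 5): e=[-3,8,13] → .
    (4,3)@(9, 7): e=[21,-20,17] → .
    (5,3)@(11, 7): e=[15,-16,19] → .
  covered (2 px):
    . . . . . . . .
    . . . . . . . .
    . . . . X X . .
    . . . . . . . .
    . . . . . . . .
T2:
  degenerate (2·area = 0) — covers nothing

Answer: [8,18,30]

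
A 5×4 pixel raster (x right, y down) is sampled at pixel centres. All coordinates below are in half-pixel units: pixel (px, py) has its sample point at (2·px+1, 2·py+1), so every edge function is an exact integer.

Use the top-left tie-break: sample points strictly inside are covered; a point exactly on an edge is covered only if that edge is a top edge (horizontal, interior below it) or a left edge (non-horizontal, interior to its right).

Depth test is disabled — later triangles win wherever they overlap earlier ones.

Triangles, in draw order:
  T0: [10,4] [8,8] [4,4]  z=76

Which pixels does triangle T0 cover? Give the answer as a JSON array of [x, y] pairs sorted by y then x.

T0:
  2·area = 24
  edge (10, 4)→(8, 8): d=(-2,4) right/bottom  bias=-1
  edge (8, 8)→(4, 4): d=(-4,-4) top-left  bias=+0
  edge (4, 4)→(10, 4): d=(6,0) top-left  bias=+0
    (0,0)@(1, 1): e=[42,0,-18] → .  [on edge]
    (1,1)@(3, 3): e=[30,0,-6] → .  [on edge]
    (2,2)@(5, 5): e=[18,0,6] → X  [on edge]
    (3,2)@(7, 5): e=[10,8,6] → X
    (4,2)@(9, 5): e=[2,16,6] → X
    (2,3)@(5, 7): e=[14,-8,18] → .
    (3,3)@(7, 7): e=[6,0,18] → X  [on edge]
    (4,3)@(9, 7): e=[-2,8,18] → .
  covered (4 px):
    . . . . .
    . . . . .
    . . X X X
    . . . X .

Result: [[2,2],[3,2],[4,2],[3,3]]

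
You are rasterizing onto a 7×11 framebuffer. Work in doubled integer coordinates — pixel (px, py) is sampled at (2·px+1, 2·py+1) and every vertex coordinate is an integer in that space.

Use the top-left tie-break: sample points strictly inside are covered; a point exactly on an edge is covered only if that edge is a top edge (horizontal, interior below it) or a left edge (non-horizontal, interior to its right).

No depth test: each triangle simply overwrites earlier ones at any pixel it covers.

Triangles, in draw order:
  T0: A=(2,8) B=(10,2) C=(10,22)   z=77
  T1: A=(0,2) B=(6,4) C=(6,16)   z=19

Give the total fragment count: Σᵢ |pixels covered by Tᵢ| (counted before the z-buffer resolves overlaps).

T0:
  2·area = 160
  edge (2, 8)→(10, 2): d=(8,-6) top-left  bias=+0
  edge (10, 2)→(10, 22): d=(0,20) right/bottom  bias=-1
  edge (10, 22)→(2, 8): d=(-8,-14) top-left  bias=+0
    (4,1)@(9, 3): e=[2,20,138] → #
    (5,1)@(11, 3): e=[14,-20,166] → ·
    (3,2)@(7, 5): e=[6,60,94] → #
    (5,2)@(11, 5): e=[30,-20,150] → ·
    (2,3)@(5, 7): e=[10,100,50] → #
    (5,3)@(11, 7): e=[46,-20,134] → ·
    (1,4)@(3, 9): e=[14,140,6] → #
    (5,4)@(11, 9): e=[62,-20,118] → ·
    (1,5)@(3, 11): e=[30,140,-10] → ·
    (2,5)@(5, 11): e=[42,100,18] → #
    (5,5)@(11, 11): e=[78,-20,102] → ·
    (2,6)@(5, 13): e=[58,100,2] → #
  covered (20 px):
    · · · · · · ·
    · · · · # · ·
    · · · # # · ·
    · · # # # · ·
    · # # # # · ·
    · · # # # · ·
    · · # # # · ·
    · · · # # · ·
    · · · · # · ·
    · · · · # · ·
    · · · · · · ·
T1:
  2·area = 72
  edge (0, 2)→(6, 4): d=(6,2) right/bottom  bias=-1
  edge (6, 4)→(6, 16): d=(0,12) right/bottom  bias=-1
  edge (6, 16)→(0, 2): d=(-6,-14) top-left  bias=+0
    (0,1)@(1, 3): e=[4,60,8] → #
    (1,1)@(3, 3): e=[0,36,36] → ·  [on edge]
    (0,2)@(1, 5): e=[16,60,-4] → ·
    (1,2)@(3, 5): e=[12,36,24] → #
    (2,2)@(5, 5): e=[8,12,52] → #
    (3,2)@(7, 5): e=[4,-12,80] → ·
    (4,2)@(9, 5): e=[0,-36,108] → ·  [on edge]
    (1,3)@(3, 7): e=[24,36,12] → #
    (3,3)@(7, 7): e=[16,-12,68] → ·
    (1,4)@(3, 9): e=[36,36,0] → #  [on edge]
    (3,4)@(7, 9): e=[28,-12,56] → ·
    (1,5)@(3, 11): e=[48,36,-12] → ·
  covered (9 px):
    · · · · · · ·
    # · · · · · ·
    · # # · · · ·
    · # # · · · ·
    · # # · · · ·
    · · # · · · ·
    · · # · · · ·
    · · · · · · ·
    · · · · · · ·
    · · · · · · ·
    · · · · · · ·

Final: 29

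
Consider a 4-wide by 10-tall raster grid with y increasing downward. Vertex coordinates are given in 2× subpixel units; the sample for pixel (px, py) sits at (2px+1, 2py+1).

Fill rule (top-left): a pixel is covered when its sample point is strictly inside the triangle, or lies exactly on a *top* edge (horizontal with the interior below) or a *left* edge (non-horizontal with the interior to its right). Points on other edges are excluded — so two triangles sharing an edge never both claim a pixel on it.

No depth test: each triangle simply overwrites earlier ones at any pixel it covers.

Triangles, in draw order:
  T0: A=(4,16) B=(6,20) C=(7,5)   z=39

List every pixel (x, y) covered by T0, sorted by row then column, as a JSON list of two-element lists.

T0:
  2·area = 34  (B↔C swapped to make it positive)
  edge (4, 16)→(7, 5): d=(3,-11) top-left  bias=+0
  edge (7, 5)→(6, 20): d=(-1,15) right/bottom  bias=-1
  edge (6, 20)→(4, 16): d=(-2,-4) top-left  bias=+0
    (3,2)@(7, 5): e=[0,0,34] → ·  [on edge]
    (2,6)@(5, 13): e=[2,22,10] → █
    (3,6)@(7, 13): e=[24,-8,18] → ·
    (2,7)@(5, 15): e=[8,20,6] → █
    (3,7)@(7, 15): e=[30,-10,14] → ·
    (2,8)@(5, 17): e=[14,18,2] → █
    (3,8)@(7, 17): e=[36,-12,10] → ·
    (2,9)@(5, 19): e=[20,16,-2] → ·
  covered (3 px):
    · · · ·
    · · · ·
    · · · ·
    · · · ·
    · · · ·
    · · · ·
    · · █ ·
    · · █ ·
    · · █ ·
    · · · ·

Final: [[2,6],[2,7],[2,8]]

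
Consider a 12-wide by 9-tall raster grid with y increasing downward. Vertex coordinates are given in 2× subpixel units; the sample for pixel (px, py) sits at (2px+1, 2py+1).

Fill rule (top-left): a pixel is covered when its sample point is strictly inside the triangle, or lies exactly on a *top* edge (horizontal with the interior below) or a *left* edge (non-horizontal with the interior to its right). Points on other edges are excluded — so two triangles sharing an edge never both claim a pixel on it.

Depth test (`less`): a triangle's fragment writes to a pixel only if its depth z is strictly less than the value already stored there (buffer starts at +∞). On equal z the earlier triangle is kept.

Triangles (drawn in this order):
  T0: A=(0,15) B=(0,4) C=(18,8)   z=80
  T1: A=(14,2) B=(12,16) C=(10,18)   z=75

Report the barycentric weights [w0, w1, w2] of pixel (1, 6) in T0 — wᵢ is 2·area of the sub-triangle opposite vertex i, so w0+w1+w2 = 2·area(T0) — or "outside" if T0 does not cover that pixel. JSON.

T0:
  2·area = 198
  edge (0, 15)→(0, 4): d=(0,-11) top-left  bias=+0
  edge (0, 4)→(18, 8): d=(18,4) right/bottom  bias=-1
  edge (18, 8)→(0, 15): d=(-18,7) right/bottom  bias=-1
    (0,2)@(1, 5): e=[11,14,173] → █
    (1,2)@(3, 5): e=[33,6,159] → █
    (2,2)@(5, 5): e=[55,-2,145] → ·
    (0,3)@(1, 7): e=[11,50,137] → █
    (2,3)@(5, 7): e=[55,34,109] → █
    (3,3)@(7, 7): e=[77,26,95] → █
    (4,3)@(9, 7): e=[99,18,81] → █
    (5,3)@(11, 7): e=[121,10,67] → █
    (6,3)@(13, 7): e=[143,2,53] → █
    (7,3)@(15, 7): e=[165,-6,39] → ·
    (0,4)@(1, 9): e=[11,86,101] → █
    (7,4)@(15, 9): e=[165,30,3] → █
  covered (25 px):
    · · · · · · · · · · · ·
    · · · · · · · · · · · ·
    █ █ · · · · · · · · · ·
    █ █ █ █ █ █ █ · · · · ·
    █ █ █ █ █ █ █ █ · · · ·
    █ █ █ █ █ · · · · · · ·
    █ █ █ · · · · · · · · ·
    · · · · · · · · · · · ·
    · · · · · · · · · · · ·
T1:
  2·area = 24
  edge (14, 2)→(12, 16): d=(-2,14) right/bottom  bias=-1
  edge (12, 16)→(10, 18): d=(-2,2) right/bottom  bias=-1
  edge (10, 18)→(14, 2): d=(4,-16) top-left  bias=+0
    (11,2)@(23, 5): e=[-132,0,156] → ·  [on edge]
    (6,3)@(13, 7): e=[4,16,4] → █
    (7,3)@(15, 7): e=[-24,12,36] → ·
    (10,3)@(21, 7): e=[-108,0,132] → ·  [on edge]
    (6,4)@(13, 9): e=[0,12,12] → ·  [on edge]
    (9,4)@(19, 9): e=[-84,0,108] → ·  [on edge]
    (8,5)@(17, 11): e=[-60,0,84] → ·  [on edge]
    (7,6)@(15, 13): e=[-36,0,60] → ·  [on edge]
    (5,7)@(11, 15): e=[16,4,4] → █
    (6,7)@(13, 15): e=[-12,0,36] → ·  [on edge]
    (5,8)@(11, 17): e=[12,0,12] → ·  [on edge]
  covered (2 px):
    · · · · · · · · · · · ·
    · · · · · · · · · · · ·
    · · · · · · · · · · · ·
    · · · · · · █ · · · · ·
    · · · · · · · · · · · ·
    · · · · · · · · · · · ·
    · · · · · · · · · · · ·
    · · · · · █ · · · · · ·
    · · · · · · · · · · · ·

Final: [150,15,33]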